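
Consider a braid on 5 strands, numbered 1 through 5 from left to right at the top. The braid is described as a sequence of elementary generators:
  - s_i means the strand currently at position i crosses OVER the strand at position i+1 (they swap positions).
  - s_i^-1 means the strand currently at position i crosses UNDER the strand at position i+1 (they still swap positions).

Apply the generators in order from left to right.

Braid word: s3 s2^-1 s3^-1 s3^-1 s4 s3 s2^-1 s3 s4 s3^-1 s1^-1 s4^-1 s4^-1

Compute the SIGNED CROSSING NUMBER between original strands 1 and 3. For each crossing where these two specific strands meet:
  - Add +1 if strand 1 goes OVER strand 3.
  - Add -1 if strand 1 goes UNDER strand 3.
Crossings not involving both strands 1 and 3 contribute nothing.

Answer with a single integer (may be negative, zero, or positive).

Answer: 0

Derivation:
Gen 1: crossing 3x4. Both 1&3? no. Sum: 0
Gen 2: crossing 2x4. Both 1&3? no. Sum: 0
Gen 3: crossing 2x3. Both 1&3? no. Sum: 0
Gen 4: crossing 3x2. Both 1&3? no. Sum: 0
Gen 5: crossing 3x5. Both 1&3? no. Sum: 0
Gen 6: crossing 2x5. Both 1&3? no. Sum: 0
Gen 7: crossing 4x5. Both 1&3? no. Sum: 0
Gen 8: crossing 4x2. Both 1&3? no. Sum: 0
Gen 9: crossing 4x3. Both 1&3? no. Sum: 0
Gen 10: crossing 2x3. Both 1&3? no. Sum: 0
Gen 11: crossing 1x5. Both 1&3? no. Sum: 0
Gen 12: crossing 2x4. Both 1&3? no. Sum: 0
Gen 13: crossing 4x2. Both 1&3? no. Sum: 0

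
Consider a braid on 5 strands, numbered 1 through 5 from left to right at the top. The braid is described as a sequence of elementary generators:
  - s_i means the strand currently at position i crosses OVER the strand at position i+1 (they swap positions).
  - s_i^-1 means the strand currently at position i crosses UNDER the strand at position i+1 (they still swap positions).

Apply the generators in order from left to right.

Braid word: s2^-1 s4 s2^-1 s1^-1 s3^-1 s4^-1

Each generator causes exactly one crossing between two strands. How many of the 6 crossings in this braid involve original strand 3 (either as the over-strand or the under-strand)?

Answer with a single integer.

Answer: 4

Derivation:
Gen 1: crossing 2x3. Involves strand 3? yes. Count so far: 1
Gen 2: crossing 4x5. Involves strand 3? no. Count so far: 1
Gen 3: crossing 3x2. Involves strand 3? yes. Count so far: 2
Gen 4: crossing 1x2. Involves strand 3? no. Count so far: 2
Gen 5: crossing 3x5. Involves strand 3? yes. Count so far: 3
Gen 6: crossing 3x4. Involves strand 3? yes. Count so far: 4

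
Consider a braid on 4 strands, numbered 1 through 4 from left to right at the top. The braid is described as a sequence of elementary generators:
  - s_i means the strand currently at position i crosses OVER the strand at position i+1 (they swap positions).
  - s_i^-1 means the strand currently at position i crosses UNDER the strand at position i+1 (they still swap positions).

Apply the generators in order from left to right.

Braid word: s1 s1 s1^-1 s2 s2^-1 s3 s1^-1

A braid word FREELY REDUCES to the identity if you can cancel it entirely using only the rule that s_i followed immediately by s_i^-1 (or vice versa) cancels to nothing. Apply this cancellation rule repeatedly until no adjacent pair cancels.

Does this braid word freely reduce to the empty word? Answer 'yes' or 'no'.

Gen 1 (s1): push. Stack: [s1]
Gen 2 (s1): push. Stack: [s1 s1]
Gen 3 (s1^-1): cancels prior s1. Stack: [s1]
Gen 4 (s2): push. Stack: [s1 s2]
Gen 5 (s2^-1): cancels prior s2. Stack: [s1]
Gen 6 (s3): push. Stack: [s1 s3]
Gen 7 (s1^-1): push. Stack: [s1 s3 s1^-1]
Reduced word: s1 s3 s1^-1

Answer: no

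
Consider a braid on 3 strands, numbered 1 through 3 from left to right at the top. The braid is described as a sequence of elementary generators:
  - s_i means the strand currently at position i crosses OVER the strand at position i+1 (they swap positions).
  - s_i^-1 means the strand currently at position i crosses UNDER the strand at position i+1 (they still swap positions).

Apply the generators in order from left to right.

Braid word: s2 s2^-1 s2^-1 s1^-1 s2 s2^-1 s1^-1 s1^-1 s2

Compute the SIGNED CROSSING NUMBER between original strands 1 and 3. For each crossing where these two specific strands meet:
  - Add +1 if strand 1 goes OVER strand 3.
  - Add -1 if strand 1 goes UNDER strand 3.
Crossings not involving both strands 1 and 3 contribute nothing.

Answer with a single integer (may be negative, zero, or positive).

Gen 1: crossing 2x3. Both 1&3? no. Sum: 0
Gen 2: crossing 3x2. Both 1&3? no. Sum: 0
Gen 3: crossing 2x3. Both 1&3? no. Sum: 0
Gen 4: 1 under 3. Both 1&3? yes. Contrib: -1. Sum: -1
Gen 5: crossing 1x2. Both 1&3? no. Sum: -1
Gen 6: crossing 2x1. Both 1&3? no. Sum: -1
Gen 7: 3 under 1. Both 1&3? yes. Contrib: +1. Sum: 0
Gen 8: 1 under 3. Both 1&3? yes. Contrib: -1. Sum: -1
Gen 9: crossing 1x2. Both 1&3? no. Sum: -1

Answer: -1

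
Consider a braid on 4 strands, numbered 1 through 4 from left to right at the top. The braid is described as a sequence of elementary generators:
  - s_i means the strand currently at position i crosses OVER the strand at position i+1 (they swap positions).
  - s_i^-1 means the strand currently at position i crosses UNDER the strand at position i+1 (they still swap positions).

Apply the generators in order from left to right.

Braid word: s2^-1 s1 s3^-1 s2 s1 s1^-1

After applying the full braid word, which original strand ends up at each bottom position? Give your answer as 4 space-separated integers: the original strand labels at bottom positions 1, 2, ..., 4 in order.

Answer: 3 4 1 2

Derivation:
Gen 1 (s2^-1): strand 2 crosses under strand 3. Perm now: [1 3 2 4]
Gen 2 (s1): strand 1 crosses over strand 3. Perm now: [3 1 2 4]
Gen 3 (s3^-1): strand 2 crosses under strand 4. Perm now: [3 1 4 2]
Gen 4 (s2): strand 1 crosses over strand 4. Perm now: [3 4 1 2]
Gen 5 (s1): strand 3 crosses over strand 4. Perm now: [4 3 1 2]
Gen 6 (s1^-1): strand 4 crosses under strand 3. Perm now: [3 4 1 2]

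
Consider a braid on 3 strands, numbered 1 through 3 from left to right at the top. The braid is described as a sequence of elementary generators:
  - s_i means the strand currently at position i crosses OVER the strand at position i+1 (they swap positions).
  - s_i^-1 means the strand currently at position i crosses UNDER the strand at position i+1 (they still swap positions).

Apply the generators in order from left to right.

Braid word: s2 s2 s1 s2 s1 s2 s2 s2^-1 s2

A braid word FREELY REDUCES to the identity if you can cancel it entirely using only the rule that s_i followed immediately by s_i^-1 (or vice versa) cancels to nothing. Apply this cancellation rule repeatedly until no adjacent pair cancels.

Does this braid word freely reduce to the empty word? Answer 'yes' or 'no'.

Gen 1 (s2): push. Stack: [s2]
Gen 2 (s2): push. Stack: [s2 s2]
Gen 3 (s1): push. Stack: [s2 s2 s1]
Gen 4 (s2): push. Stack: [s2 s2 s1 s2]
Gen 5 (s1): push. Stack: [s2 s2 s1 s2 s1]
Gen 6 (s2): push. Stack: [s2 s2 s1 s2 s1 s2]
Gen 7 (s2): push. Stack: [s2 s2 s1 s2 s1 s2 s2]
Gen 8 (s2^-1): cancels prior s2. Stack: [s2 s2 s1 s2 s1 s2]
Gen 9 (s2): push. Stack: [s2 s2 s1 s2 s1 s2 s2]
Reduced word: s2 s2 s1 s2 s1 s2 s2

Answer: no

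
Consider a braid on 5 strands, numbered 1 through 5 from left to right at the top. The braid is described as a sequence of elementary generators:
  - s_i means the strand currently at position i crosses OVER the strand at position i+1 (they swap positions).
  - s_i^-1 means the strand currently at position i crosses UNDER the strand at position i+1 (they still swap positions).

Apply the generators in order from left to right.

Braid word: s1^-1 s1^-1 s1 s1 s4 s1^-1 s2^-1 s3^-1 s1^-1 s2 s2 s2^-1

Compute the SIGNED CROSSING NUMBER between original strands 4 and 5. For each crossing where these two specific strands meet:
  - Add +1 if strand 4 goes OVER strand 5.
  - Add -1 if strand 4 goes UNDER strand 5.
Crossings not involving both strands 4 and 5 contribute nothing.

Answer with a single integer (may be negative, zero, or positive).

Gen 1: crossing 1x2. Both 4&5? no. Sum: 0
Gen 2: crossing 2x1. Both 4&5? no. Sum: 0
Gen 3: crossing 1x2. Both 4&5? no. Sum: 0
Gen 4: crossing 2x1. Both 4&5? no. Sum: 0
Gen 5: 4 over 5. Both 4&5? yes. Contrib: +1. Sum: 1
Gen 6: crossing 1x2. Both 4&5? no. Sum: 1
Gen 7: crossing 1x3. Both 4&5? no. Sum: 1
Gen 8: crossing 1x5. Both 4&5? no. Sum: 1
Gen 9: crossing 2x3. Both 4&5? no. Sum: 1
Gen 10: crossing 2x5. Both 4&5? no. Sum: 1
Gen 11: crossing 5x2. Both 4&5? no. Sum: 1
Gen 12: crossing 2x5. Both 4&5? no. Sum: 1

Answer: 1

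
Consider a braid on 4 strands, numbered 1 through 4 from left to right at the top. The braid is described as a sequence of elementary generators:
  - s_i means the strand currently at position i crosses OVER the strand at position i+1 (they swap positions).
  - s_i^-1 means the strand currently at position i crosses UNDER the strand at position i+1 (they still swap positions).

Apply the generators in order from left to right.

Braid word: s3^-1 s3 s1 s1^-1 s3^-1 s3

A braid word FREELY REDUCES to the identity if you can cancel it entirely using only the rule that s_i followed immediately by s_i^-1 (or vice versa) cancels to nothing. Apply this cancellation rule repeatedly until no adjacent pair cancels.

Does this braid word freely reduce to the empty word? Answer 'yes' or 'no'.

Answer: yes

Derivation:
Gen 1 (s3^-1): push. Stack: [s3^-1]
Gen 2 (s3): cancels prior s3^-1. Stack: []
Gen 3 (s1): push. Stack: [s1]
Gen 4 (s1^-1): cancels prior s1. Stack: []
Gen 5 (s3^-1): push. Stack: [s3^-1]
Gen 6 (s3): cancels prior s3^-1. Stack: []
Reduced word: (empty)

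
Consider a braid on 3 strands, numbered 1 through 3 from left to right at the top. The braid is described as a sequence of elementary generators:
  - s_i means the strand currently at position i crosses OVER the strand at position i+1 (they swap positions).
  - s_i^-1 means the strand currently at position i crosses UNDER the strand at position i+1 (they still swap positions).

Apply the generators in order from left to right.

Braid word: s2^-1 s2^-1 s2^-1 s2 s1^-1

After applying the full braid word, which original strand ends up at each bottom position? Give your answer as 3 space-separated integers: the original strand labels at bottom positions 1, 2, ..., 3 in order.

Gen 1 (s2^-1): strand 2 crosses under strand 3. Perm now: [1 3 2]
Gen 2 (s2^-1): strand 3 crosses under strand 2. Perm now: [1 2 3]
Gen 3 (s2^-1): strand 2 crosses under strand 3. Perm now: [1 3 2]
Gen 4 (s2): strand 3 crosses over strand 2. Perm now: [1 2 3]
Gen 5 (s1^-1): strand 1 crosses under strand 2. Perm now: [2 1 3]

Answer: 2 1 3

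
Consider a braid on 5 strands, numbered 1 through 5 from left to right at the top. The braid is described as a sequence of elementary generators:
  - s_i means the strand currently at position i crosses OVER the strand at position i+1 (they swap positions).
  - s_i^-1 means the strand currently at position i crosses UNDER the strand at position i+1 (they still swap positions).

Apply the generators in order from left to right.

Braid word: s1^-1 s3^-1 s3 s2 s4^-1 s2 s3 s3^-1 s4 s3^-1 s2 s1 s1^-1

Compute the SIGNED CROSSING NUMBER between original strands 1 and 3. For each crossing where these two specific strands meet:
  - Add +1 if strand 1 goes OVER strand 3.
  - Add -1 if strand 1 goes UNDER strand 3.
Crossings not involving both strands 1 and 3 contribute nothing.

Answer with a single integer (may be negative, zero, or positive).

Answer: 0

Derivation:
Gen 1: crossing 1x2. Both 1&3? no. Sum: 0
Gen 2: crossing 3x4. Both 1&3? no. Sum: 0
Gen 3: crossing 4x3. Both 1&3? no. Sum: 0
Gen 4: 1 over 3. Both 1&3? yes. Contrib: +1. Sum: 1
Gen 5: crossing 4x5. Both 1&3? no. Sum: 1
Gen 6: 3 over 1. Both 1&3? yes. Contrib: -1. Sum: 0
Gen 7: crossing 3x5. Both 1&3? no. Sum: 0
Gen 8: crossing 5x3. Both 1&3? no. Sum: 0
Gen 9: crossing 5x4. Both 1&3? no. Sum: 0
Gen 10: crossing 3x4. Both 1&3? no. Sum: 0
Gen 11: crossing 1x4. Both 1&3? no. Sum: 0
Gen 12: crossing 2x4. Both 1&3? no. Sum: 0
Gen 13: crossing 4x2. Both 1&3? no. Sum: 0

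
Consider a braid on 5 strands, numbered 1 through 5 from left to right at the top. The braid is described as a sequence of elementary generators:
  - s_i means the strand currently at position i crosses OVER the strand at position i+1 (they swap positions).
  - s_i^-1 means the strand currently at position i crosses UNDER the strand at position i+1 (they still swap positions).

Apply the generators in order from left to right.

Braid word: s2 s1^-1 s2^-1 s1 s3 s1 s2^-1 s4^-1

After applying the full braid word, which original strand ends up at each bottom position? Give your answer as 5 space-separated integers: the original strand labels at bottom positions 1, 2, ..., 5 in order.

Answer: 3 4 2 5 1

Derivation:
Gen 1 (s2): strand 2 crosses over strand 3. Perm now: [1 3 2 4 5]
Gen 2 (s1^-1): strand 1 crosses under strand 3. Perm now: [3 1 2 4 5]
Gen 3 (s2^-1): strand 1 crosses under strand 2. Perm now: [3 2 1 4 5]
Gen 4 (s1): strand 3 crosses over strand 2. Perm now: [2 3 1 4 5]
Gen 5 (s3): strand 1 crosses over strand 4. Perm now: [2 3 4 1 5]
Gen 6 (s1): strand 2 crosses over strand 3. Perm now: [3 2 4 1 5]
Gen 7 (s2^-1): strand 2 crosses under strand 4. Perm now: [3 4 2 1 5]
Gen 8 (s4^-1): strand 1 crosses under strand 5. Perm now: [3 4 2 5 1]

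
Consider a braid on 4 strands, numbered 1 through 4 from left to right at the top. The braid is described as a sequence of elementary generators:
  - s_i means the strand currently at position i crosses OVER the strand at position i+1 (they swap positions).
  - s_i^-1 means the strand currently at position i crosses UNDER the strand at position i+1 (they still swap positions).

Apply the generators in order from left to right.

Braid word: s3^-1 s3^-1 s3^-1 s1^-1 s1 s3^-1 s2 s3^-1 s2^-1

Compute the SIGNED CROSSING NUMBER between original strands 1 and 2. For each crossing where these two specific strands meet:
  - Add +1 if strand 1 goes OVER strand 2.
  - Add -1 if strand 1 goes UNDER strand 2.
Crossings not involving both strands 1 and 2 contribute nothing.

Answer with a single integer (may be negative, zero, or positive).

Gen 1: crossing 3x4. Both 1&2? no. Sum: 0
Gen 2: crossing 4x3. Both 1&2? no. Sum: 0
Gen 3: crossing 3x4. Both 1&2? no. Sum: 0
Gen 4: 1 under 2. Both 1&2? yes. Contrib: -1. Sum: -1
Gen 5: 2 over 1. Both 1&2? yes. Contrib: -1. Sum: -2
Gen 6: crossing 4x3. Both 1&2? no. Sum: -2
Gen 7: crossing 2x3. Both 1&2? no. Sum: -2
Gen 8: crossing 2x4. Both 1&2? no. Sum: -2
Gen 9: crossing 3x4. Both 1&2? no. Sum: -2

Answer: -2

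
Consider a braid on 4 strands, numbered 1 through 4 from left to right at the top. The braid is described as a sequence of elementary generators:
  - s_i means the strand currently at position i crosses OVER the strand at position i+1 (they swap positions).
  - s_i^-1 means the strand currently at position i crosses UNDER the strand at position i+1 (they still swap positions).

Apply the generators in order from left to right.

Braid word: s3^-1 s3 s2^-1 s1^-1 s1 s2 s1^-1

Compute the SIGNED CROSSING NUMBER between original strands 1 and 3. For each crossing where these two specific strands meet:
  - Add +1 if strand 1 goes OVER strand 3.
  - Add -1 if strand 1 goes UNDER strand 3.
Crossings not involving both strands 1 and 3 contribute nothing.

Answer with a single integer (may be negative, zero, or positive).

Gen 1: crossing 3x4. Both 1&3? no. Sum: 0
Gen 2: crossing 4x3. Both 1&3? no. Sum: 0
Gen 3: crossing 2x3. Both 1&3? no. Sum: 0
Gen 4: 1 under 3. Both 1&3? yes. Contrib: -1. Sum: -1
Gen 5: 3 over 1. Both 1&3? yes. Contrib: -1. Sum: -2
Gen 6: crossing 3x2. Both 1&3? no. Sum: -2
Gen 7: crossing 1x2. Both 1&3? no. Sum: -2

Answer: -2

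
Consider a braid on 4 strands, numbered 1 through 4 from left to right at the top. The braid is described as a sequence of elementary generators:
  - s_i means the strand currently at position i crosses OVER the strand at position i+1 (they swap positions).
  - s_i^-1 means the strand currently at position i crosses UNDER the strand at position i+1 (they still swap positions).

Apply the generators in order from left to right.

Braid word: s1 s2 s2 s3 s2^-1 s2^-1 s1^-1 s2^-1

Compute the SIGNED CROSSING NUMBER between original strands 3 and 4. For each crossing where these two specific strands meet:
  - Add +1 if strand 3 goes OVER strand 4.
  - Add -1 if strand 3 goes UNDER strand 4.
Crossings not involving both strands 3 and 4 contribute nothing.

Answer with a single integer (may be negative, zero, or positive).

Answer: 1

Derivation:
Gen 1: crossing 1x2. Both 3&4? no. Sum: 0
Gen 2: crossing 1x3. Both 3&4? no. Sum: 0
Gen 3: crossing 3x1. Both 3&4? no. Sum: 0
Gen 4: 3 over 4. Both 3&4? yes. Contrib: +1. Sum: 1
Gen 5: crossing 1x4. Both 3&4? no. Sum: 1
Gen 6: crossing 4x1. Both 3&4? no. Sum: 1
Gen 7: crossing 2x1. Both 3&4? no. Sum: 1
Gen 8: crossing 2x4. Both 3&4? no. Sum: 1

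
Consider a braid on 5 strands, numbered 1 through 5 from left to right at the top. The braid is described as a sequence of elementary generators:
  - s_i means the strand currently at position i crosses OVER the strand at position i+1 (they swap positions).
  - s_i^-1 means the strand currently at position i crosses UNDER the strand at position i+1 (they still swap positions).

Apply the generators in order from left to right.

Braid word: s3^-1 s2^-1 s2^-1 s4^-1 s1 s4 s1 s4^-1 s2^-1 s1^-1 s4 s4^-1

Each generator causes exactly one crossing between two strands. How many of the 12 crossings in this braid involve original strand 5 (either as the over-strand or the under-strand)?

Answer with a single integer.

Answer: 5

Derivation:
Gen 1: crossing 3x4. Involves strand 5? no. Count so far: 0
Gen 2: crossing 2x4. Involves strand 5? no. Count so far: 0
Gen 3: crossing 4x2. Involves strand 5? no. Count so far: 0
Gen 4: crossing 3x5. Involves strand 5? yes. Count so far: 1
Gen 5: crossing 1x2. Involves strand 5? no. Count so far: 1
Gen 6: crossing 5x3. Involves strand 5? yes. Count so far: 2
Gen 7: crossing 2x1. Involves strand 5? no. Count so far: 2
Gen 8: crossing 3x5. Involves strand 5? yes. Count so far: 3
Gen 9: crossing 2x4. Involves strand 5? no. Count so far: 3
Gen 10: crossing 1x4. Involves strand 5? no. Count so far: 3
Gen 11: crossing 5x3. Involves strand 5? yes. Count so far: 4
Gen 12: crossing 3x5. Involves strand 5? yes. Count so far: 5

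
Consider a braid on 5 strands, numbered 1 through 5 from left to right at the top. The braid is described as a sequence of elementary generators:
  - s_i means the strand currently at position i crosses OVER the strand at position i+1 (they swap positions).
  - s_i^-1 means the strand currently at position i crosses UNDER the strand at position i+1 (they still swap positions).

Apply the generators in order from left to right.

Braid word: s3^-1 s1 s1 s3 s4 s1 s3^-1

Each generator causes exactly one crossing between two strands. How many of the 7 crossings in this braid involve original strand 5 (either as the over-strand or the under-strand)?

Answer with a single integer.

Gen 1: crossing 3x4. Involves strand 5? no. Count so far: 0
Gen 2: crossing 1x2. Involves strand 5? no. Count so far: 0
Gen 3: crossing 2x1. Involves strand 5? no. Count so far: 0
Gen 4: crossing 4x3. Involves strand 5? no. Count so far: 0
Gen 5: crossing 4x5. Involves strand 5? yes. Count so far: 1
Gen 6: crossing 1x2. Involves strand 5? no. Count so far: 1
Gen 7: crossing 3x5. Involves strand 5? yes. Count so far: 2

Answer: 2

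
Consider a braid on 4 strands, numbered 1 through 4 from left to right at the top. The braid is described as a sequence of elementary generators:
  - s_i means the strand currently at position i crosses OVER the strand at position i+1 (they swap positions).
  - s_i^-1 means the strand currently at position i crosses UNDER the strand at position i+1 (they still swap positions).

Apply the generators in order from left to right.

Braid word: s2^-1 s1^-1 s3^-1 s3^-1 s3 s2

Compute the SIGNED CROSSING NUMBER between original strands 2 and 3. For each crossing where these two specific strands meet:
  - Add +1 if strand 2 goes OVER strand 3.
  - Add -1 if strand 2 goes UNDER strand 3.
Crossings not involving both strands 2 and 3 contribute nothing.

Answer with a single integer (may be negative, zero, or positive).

Gen 1: 2 under 3. Both 2&3? yes. Contrib: -1. Sum: -1
Gen 2: crossing 1x3. Both 2&3? no. Sum: -1
Gen 3: crossing 2x4. Both 2&3? no. Sum: -1
Gen 4: crossing 4x2. Both 2&3? no. Sum: -1
Gen 5: crossing 2x4. Both 2&3? no. Sum: -1
Gen 6: crossing 1x4. Both 2&3? no. Sum: -1

Answer: -1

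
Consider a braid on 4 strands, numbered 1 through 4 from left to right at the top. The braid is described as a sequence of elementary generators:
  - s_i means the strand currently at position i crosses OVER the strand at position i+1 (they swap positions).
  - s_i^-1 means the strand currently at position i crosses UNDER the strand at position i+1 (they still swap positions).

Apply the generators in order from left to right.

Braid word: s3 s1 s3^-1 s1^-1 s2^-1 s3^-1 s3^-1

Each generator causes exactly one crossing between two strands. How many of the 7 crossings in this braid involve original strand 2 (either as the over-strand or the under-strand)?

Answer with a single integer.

Answer: 5

Derivation:
Gen 1: crossing 3x4. Involves strand 2? no. Count so far: 0
Gen 2: crossing 1x2. Involves strand 2? yes. Count so far: 1
Gen 3: crossing 4x3. Involves strand 2? no. Count so far: 1
Gen 4: crossing 2x1. Involves strand 2? yes. Count so far: 2
Gen 5: crossing 2x3. Involves strand 2? yes. Count so far: 3
Gen 6: crossing 2x4. Involves strand 2? yes. Count so far: 4
Gen 7: crossing 4x2. Involves strand 2? yes. Count so far: 5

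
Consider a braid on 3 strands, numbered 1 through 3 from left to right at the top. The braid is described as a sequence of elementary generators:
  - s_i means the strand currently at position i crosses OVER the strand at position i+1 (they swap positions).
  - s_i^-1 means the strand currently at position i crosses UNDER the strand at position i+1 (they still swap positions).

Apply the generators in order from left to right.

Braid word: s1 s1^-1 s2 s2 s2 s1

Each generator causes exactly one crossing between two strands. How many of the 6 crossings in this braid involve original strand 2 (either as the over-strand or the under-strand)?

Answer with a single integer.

Answer: 5

Derivation:
Gen 1: crossing 1x2. Involves strand 2? yes. Count so far: 1
Gen 2: crossing 2x1. Involves strand 2? yes. Count so far: 2
Gen 3: crossing 2x3. Involves strand 2? yes. Count so far: 3
Gen 4: crossing 3x2. Involves strand 2? yes. Count so far: 4
Gen 5: crossing 2x3. Involves strand 2? yes. Count so far: 5
Gen 6: crossing 1x3. Involves strand 2? no. Count so far: 5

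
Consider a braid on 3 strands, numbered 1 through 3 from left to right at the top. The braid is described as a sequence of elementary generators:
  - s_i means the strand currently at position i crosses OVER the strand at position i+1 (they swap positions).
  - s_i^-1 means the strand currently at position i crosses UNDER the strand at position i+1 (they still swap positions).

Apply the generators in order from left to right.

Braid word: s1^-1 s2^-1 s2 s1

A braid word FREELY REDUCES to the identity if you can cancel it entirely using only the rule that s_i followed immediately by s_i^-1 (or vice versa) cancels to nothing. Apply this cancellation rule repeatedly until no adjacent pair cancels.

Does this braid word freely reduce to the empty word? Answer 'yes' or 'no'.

Gen 1 (s1^-1): push. Stack: [s1^-1]
Gen 2 (s2^-1): push. Stack: [s1^-1 s2^-1]
Gen 3 (s2): cancels prior s2^-1. Stack: [s1^-1]
Gen 4 (s1): cancels prior s1^-1. Stack: []
Reduced word: (empty)

Answer: yes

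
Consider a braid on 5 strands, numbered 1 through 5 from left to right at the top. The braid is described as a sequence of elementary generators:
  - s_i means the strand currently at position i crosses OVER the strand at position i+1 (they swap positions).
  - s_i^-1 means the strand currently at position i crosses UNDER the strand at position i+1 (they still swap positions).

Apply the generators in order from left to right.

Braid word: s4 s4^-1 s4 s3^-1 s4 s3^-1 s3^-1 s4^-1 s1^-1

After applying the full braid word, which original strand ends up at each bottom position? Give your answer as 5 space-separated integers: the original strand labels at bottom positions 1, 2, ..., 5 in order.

Answer: 2 1 5 3 4

Derivation:
Gen 1 (s4): strand 4 crosses over strand 5. Perm now: [1 2 3 5 4]
Gen 2 (s4^-1): strand 5 crosses under strand 4. Perm now: [1 2 3 4 5]
Gen 3 (s4): strand 4 crosses over strand 5. Perm now: [1 2 3 5 4]
Gen 4 (s3^-1): strand 3 crosses under strand 5. Perm now: [1 2 5 3 4]
Gen 5 (s4): strand 3 crosses over strand 4. Perm now: [1 2 5 4 3]
Gen 6 (s3^-1): strand 5 crosses under strand 4. Perm now: [1 2 4 5 3]
Gen 7 (s3^-1): strand 4 crosses under strand 5. Perm now: [1 2 5 4 3]
Gen 8 (s4^-1): strand 4 crosses under strand 3. Perm now: [1 2 5 3 4]
Gen 9 (s1^-1): strand 1 crosses under strand 2. Perm now: [2 1 5 3 4]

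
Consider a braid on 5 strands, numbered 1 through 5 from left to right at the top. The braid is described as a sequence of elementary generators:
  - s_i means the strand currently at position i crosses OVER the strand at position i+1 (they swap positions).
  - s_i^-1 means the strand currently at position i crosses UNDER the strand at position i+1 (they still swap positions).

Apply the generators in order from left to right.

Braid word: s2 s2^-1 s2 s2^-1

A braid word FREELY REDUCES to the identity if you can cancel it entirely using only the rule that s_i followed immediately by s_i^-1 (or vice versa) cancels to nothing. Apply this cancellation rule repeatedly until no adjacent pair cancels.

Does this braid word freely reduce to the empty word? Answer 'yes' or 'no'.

Gen 1 (s2): push. Stack: [s2]
Gen 2 (s2^-1): cancels prior s2. Stack: []
Gen 3 (s2): push. Stack: [s2]
Gen 4 (s2^-1): cancels prior s2. Stack: []
Reduced word: (empty)

Answer: yes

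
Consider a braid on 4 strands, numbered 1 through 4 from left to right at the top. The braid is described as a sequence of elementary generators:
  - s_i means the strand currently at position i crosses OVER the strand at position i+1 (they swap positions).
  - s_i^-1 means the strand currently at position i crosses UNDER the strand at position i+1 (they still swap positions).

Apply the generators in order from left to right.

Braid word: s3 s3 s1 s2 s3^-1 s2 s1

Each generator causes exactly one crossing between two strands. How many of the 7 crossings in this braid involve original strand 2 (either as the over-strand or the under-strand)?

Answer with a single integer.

Gen 1: crossing 3x4. Involves strand 2? no. Count so far: 0
Gen 2: crossing 4x3. Involves strand 2? no. Count so far: 0
Gen 3: crossing 1x2. Involves strand 2? yes. Count so far: 1
Gen 4: crossing 1x3. Involves strand 2? no. Count so far: 1
Gen 5: crossing 1x4. Involves strand 2? no. Count so far: 1
Gen 6: crossing 3x4. Involves strand 2? no. Count so far: 1
Gen 7: crossing 2x4. Involves strand 2? yes. Count so far: 2

Answer: 2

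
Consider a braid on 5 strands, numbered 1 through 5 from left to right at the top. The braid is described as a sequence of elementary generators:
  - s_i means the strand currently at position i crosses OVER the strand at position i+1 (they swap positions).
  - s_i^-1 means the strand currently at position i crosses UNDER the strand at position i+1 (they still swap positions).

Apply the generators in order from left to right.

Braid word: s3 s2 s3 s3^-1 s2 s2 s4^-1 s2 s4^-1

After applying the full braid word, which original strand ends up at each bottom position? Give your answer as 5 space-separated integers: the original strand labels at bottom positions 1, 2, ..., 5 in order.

Gen 1 (s3): strand 3 crosses over strand 4. Perm now: [1 2 4 3 5]
Gen 2 (s2): strand 2 crosses over strand 4. Perm now: [1 4 2 3 5]
Gen 3 (s3): strand 2 crosses over strand 3. Perm now: [1 4 3 2 5]
Gen 4 (s3^-1): strand 3 crosses under strand 2. Perm now: [1 4 2 3 5]
Gen 5 (s2): strand 4 crosses over strand 2. Perm now: [1 2 4 3 5]
Gen 6 (s2): strand 2 crosses over strand 4. Perm now: [1 4 2 3 5]
Gen 7 (s4^-1): strand 3 crosses under strand 5. Perm now: [1 4 2 5 3]
Gen 8 (s2): strand 4 crosses over strand 2. Perm now: [1 2 4 5 3]
Gen 9 (s4^-1): strand 5 crosses under strand 3. Perm now: [1 2 4 3 5]

Answer: 1 2 4 3 5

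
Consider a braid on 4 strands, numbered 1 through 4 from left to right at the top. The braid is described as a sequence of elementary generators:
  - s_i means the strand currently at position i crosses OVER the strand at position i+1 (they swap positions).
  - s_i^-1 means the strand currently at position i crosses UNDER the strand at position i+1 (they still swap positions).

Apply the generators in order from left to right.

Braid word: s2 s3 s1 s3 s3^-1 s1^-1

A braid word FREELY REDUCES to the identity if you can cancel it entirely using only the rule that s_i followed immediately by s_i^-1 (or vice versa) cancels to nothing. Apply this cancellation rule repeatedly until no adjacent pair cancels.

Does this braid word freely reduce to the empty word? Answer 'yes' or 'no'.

Gen 1 (s2): push. Stack: [s2]
Gen 2 (s3): push. Stack: [s2 s3]
Gen 3 (s1): push. Stack: [s2 s3 s1]
Gen 4 (s3): push. Stack: [s2 s3 s1 s3]
Gen 5 (s3^-1): cancels prior s3. Stack: [s2 s3 s1]
Gen 6 (s1^-1): cancels prior s1. Stack: [s2 s3]
Reduced word: s2 s3

Answer: no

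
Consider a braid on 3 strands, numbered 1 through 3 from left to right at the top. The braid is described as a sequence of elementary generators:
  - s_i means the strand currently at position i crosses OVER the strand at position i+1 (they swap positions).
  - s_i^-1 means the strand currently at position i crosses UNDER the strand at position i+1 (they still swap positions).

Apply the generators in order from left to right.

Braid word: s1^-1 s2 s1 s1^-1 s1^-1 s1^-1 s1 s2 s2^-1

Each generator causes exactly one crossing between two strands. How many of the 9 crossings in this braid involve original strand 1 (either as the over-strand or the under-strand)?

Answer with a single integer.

Answer: 4

Derivation:
Gen 1: crossing 1x2. Involves strand 1? yes. Count so far: 1
Gen 2: crossing 1x3. Involves strand 1? yes. Count so far: 2
Gen 3: crossing 2x3. Involves strand 1? no. Count so far: 2
Gen 4: crossing 3x2. Involves strand 1? no. Count so far: 2
Gen 5: crossing 2x3. Involves strand 1? no. Count so far: 2
Gen 6: crossing 3x2. Involves strand 1? no. Count so far: 2
Gen 7: crossing 2x3. Involves strand 1? no. Count so far: 2
Gen 8: crossing 2x1. Involves strand 1? yes. Count so far: 3
Gen 9: crossing 1x2. Involves strand 1? yes. Count so far: 4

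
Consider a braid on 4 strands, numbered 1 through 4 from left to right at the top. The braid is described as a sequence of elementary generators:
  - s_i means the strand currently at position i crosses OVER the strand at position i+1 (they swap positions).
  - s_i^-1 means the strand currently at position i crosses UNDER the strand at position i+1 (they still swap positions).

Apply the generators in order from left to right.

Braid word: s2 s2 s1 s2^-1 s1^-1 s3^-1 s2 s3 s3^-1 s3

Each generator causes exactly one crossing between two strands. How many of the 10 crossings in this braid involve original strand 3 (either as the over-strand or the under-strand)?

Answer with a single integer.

Answer: 4

Derivation:
Gen 1: crossing 2x3. Involves strand 3? yes. Count so far: 1
Gen 2: crossing 3x2. Involves strand 3? yes. Count so far: 2
Gen 3: crossing 1x2. Involves strand 3? no. Count so far: 2
Gen 4: crossing 1x3. Involves strand 3? yes. Count so far: 3
Gen 5: crossing 2x3. Involves strand 3? yes. Count so far: 4
Gen 6: crossing 1x4. Involves strand 3? no. Count so far: 4
Gen 7: crossing 2x4. Involves strand 3? no. Count so far: 4
Gen 8: crossing 2x1. Involves strand 3? no. Count so far: 4
Gen 9: crossing 1x2. Involves strand 3? no. Count so far: 4
Gen 10: crossing 2x1. Involves strand 3? no. Count so far: 4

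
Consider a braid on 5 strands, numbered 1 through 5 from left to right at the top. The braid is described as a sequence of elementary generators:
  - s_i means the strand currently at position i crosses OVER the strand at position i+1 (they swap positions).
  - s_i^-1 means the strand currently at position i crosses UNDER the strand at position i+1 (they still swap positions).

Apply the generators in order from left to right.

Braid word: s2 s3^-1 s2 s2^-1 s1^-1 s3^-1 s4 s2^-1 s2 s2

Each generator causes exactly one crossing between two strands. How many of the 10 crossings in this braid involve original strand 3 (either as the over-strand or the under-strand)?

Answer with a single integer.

Gen 1: crossing 2x3. Involves strand 3? yes. Count so far: 1
Gen 2: crossing 2x4. Involves strand 3? no. Count so far: 1
Gen 3: crossing 3x4. Involves strand 3? yes. Count so far: 2
Gen 4: crossing 4x3. Involves strand 3? yes. Count so far: 3
Gen 5: crossing 1x3. Involves strand 3? yes. Count so far: 4
Gen 6: crossing 4x2. Involves strand 3? no. Count so far: 4
Gen 7: crossing 4x5. Involves strand 3? no. Count so far: 4
Gen 8: crossing 1x2. Involves strand 3? no. Count so far: 4
Gen 9: crossing 2x1. Involves strand 3? no. Count so far: 4
Gen 10: crossing 1x2. Involves strand 3? no. Count so far: 4

Answer: 4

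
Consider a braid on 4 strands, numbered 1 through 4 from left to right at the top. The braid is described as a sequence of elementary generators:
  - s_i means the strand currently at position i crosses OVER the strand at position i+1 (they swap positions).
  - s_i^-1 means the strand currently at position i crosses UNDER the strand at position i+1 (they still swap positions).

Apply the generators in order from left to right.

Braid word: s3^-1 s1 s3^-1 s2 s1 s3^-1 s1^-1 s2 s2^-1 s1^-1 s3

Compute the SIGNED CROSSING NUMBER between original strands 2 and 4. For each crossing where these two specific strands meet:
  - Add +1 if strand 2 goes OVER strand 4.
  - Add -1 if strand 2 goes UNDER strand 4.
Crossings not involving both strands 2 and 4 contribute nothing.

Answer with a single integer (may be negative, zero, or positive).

Gen 1: crossing 3x4. Both 2&4? no. Sum: 0
Gen 2: crossing 1x2. Both 2&4? no. Sum: 0
Gen 3: crossing 4x3. Both 2&4? no. Sum: 0
Gen 4: crossing 1x3. Both 2&4? no. Sum: 0
Gen 5: crossing 2x3. Both 2&4? no. Sum: 0
Gen 6: crossing 1x4. Both 2&4? no. Sum: 0
Gen 7: crossing 3x2. Both 2&4? no. Sum: 0
Gen 8: crossing 3x4. Both 2&4? no. Sum: 0
Gen 9: crossing 4x3. Both 2&4? no. Sum: 0
Gen 10: crossing 2x3. Both 2&4? no. Sum: 0
Gen 11: crossing 4x1. Both 2&4? no. Sum: 0

Answer: 0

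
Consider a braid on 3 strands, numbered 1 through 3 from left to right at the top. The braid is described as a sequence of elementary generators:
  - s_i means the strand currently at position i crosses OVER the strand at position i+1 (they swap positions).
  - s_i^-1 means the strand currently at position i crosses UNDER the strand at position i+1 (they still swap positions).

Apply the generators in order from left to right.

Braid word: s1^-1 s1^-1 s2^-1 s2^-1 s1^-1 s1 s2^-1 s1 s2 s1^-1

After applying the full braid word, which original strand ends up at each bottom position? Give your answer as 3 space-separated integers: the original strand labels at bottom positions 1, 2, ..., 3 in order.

Answer: 2 3 1

Derivation:
Gen 1 (s1^-1): strand 1 crosses under strand 2. Perm now: [2 1 3]
Gen 2 (s1^-1): strand 2 crosses under strand 1. Perm now: [1 2 3]
Gen 3 (s2^-1): strand 2 crosses under strand 3. Perm now: [1 3 2]
Gen 4 (s2^-1): strand 3 crosses under strand 2. Perm now: [1 2 3]
Gen 5 (s1^-1): strand 1 crosses under strand 2. Perm now: [2 1 3]
Gen 6 (s1): strand 2 crosses over strand 1. Perm now: [1 2 3]
Gen 7 (s2^-1): strand 2 crosses under strand 3. Perm now: [1 3 2]
Gen 8 (s1): strand 1 crosses over strand 3. Perm now: [3 1 2]
Gen 9 (s2): strand 1 crosses over strand 2. Perm now: [3 2 1]
Gen 10 (s1^-1): strand 3 crosses under strand 2. Perm now: [2 3 1]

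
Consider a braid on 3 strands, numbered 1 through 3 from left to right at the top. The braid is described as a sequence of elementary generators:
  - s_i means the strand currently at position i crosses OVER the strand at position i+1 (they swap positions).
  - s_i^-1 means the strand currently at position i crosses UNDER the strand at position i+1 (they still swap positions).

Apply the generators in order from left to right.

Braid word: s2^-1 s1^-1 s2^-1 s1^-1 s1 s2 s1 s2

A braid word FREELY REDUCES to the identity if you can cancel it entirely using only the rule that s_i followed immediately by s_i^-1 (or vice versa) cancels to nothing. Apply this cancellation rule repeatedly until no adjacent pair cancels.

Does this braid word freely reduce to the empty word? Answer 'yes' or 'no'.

Gen 1 (s2^-1): push. Stack: [s2^-1]
Gen 2 (s1^-1): push. Stack: [s2^-1 s1^-1]
Gen 3 (s2^-1): push. Stack: [s2^-1 s1^-1 s2^-1]
Gen 4 (s1^-1): push. Stack: [s2^-1 s1^-1 s2^-1 s1^-1]
Gen 5 (s1): cancels prior s1^-1. Stack: [s2^-1 s1^-1 s2^-1]
Gen 6 (s2): cancels prior s2^-1. Stack: [s2^-1 s1^-1]
Gen 7 (s1): cancels prior s1^-1. Stack: [s2^-1]
Gen 8 (s2): cancels prior s2^-1. Stack: []
Reduced word: (empty)

Answer: yes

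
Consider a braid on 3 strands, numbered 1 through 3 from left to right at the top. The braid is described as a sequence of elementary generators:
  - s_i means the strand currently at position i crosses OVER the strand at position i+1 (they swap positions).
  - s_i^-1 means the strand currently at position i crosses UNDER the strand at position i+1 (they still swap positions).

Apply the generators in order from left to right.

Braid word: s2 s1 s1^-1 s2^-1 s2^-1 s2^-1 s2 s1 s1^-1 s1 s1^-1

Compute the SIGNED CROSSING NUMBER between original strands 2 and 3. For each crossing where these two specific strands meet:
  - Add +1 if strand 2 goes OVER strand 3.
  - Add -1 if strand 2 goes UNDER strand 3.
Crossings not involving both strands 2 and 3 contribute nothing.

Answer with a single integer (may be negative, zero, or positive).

Gen 1: 2 over 3. Both 2&3? yes. Contrib: +1. Sum: 1
Gen 2: crossing 1x3. Both 2&3? no. Sum: 1
Gen 3: crossing 3x1. Both 2&3? no. Sum: 1
Gen 4: 3 under 2. Both 2&3? yes. Contrib: +1. Sum: 2
Gen 5: 2 under 3. Both 2&3? yes. Contrib: -1. Sum: 1
Gen 6: 3 under 2. Both 2&3? yes. Contrib: +1. Sum: 2
Gen 7: 2 over 3. Both 2&3? yes. Contrib: +1. Sum: 3
Gen 8: crossing 1x3. Both 2&3? no. Sum: 3
Gen 9: crossing 3x1. Both 2&3? no. Sum: 3
Gen 10: crossing 1x3. Both 2&3? no. Sum: 3
Gen 11: crossing 3x1. Both 2&3? no. Sum: 3

Answer: 3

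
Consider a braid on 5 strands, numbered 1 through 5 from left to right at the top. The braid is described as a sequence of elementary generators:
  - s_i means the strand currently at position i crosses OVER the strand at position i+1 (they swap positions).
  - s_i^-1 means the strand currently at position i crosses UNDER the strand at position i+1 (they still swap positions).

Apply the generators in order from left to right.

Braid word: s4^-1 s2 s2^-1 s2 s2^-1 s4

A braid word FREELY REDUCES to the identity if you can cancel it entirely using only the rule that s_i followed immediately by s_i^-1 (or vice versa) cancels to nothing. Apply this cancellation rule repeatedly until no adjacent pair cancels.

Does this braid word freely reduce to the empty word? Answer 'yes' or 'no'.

Gen 1 (s4^-1): push. Stack: [s4^-1]
Gen 2 (s2): push. Stack: [s4^-1 s2]
Gen 3 (s2^-1): cancels prior s2. Stack: [s4^-1]
Gen 4 (s2): push. Stack: [s4^-1 s2]
Gen 5 (s2^-1): cancels prior s2. Stack: [s4^-1]
Gen 6 (s4): cancels prior s4^-1. Stack: []
Reduced word: (empty)

Answer: yes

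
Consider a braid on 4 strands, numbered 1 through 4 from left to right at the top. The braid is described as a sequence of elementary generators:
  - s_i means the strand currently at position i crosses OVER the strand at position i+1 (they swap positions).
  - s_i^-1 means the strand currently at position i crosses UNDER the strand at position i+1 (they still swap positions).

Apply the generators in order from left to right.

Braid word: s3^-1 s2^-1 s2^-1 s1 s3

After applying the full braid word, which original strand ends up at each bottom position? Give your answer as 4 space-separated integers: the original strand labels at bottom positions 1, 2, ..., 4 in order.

Answer: 2 1 3 4

Derivation:
Gen 1 (s3^-1): strand 3 crosses under strand 4. Perm now: [1 2 4 3]
Gen 2 (s2^-1): strand 2 crosses under strand 4. Perm now: [1 4 2 3]
Gen 3 (s2^-1): strand 4 crosses under strand 2. Perm now: [1 2 4 3]
Gen 4 (s1): strand 1 crosses over strand 2. Perm now: [2 1 4 3]
Gen 5 (s3): strand 4 crosses over strand 3. Perm now: [2 1 3 4]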